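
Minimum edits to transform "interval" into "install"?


Word 1: "interval" (length 8)
Word 2: "install" (length 7)
One optimal edit sequence (insert/delete/substitute each cost 1):
  1. keep 'i'
  2. keep 'n'
  3. delete 't'  (+1)
  4. substitute 'e' -> 's'  (+1)
  5. substitute 'r' -> 't'  (+1)
  6. substitute 'v' -> 'a'  (+1)
  7. substitute 'a' -> 'l'  (+1)
  8. keep 'l'
Total edit operations: 5
Edit distance = 5


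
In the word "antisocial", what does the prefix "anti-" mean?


Prefix: anti-
Example: antisocial = anti- + social
Meaning = against


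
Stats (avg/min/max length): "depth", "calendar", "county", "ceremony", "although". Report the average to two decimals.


Lengths: "depth"=5, "calendar"=8, "county"=6, "ceremony"=8, "although"=8
Sum = 35, Count = 5
Average = 35/5 = 7.00
= avg=7.00, min=5, max=8


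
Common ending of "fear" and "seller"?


Word 1: "fear"
Word 2: "seller"
Comparing from end:
  Pos -1: 'r' == 'r'
  Pos -2: 'a' != 'e' (stop)
LCS = "r" (length 1)


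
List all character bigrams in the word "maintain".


Word: "maintain" (length 8)
Number of bigrams = 8 - 2 + 1 = 7
  Position 0: "ma"
  Position 1: "ai"
  Position 2: "in"
  Position 3: "nt"
  Position 4: "ta"
  Position 5: "ai"
  Position 6: "in"
Bigrams = "ma", "ai", "in", "nt", "ta", "ai", "in"


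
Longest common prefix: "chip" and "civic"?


Word 1: "chip"
Word 2: "civic"
Comparing from start:
  Pos 0: 'c' == 'c'
  Pos 1: 'h' != 'i' (stop)
LCP = "c" (length 1)


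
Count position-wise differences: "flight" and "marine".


Comparing character by character (same length = 6):
  Pos 0: 'f' vs 'm' !=
  Pos 1: 'l' vs 'a' !=
  Pos 2: 'i' vs 'r' !=
  Pos 3: 'g' vs 'i' !=
  Pos 4: 'h' vs 'n' !=
  Pos 5: 't' vs 'e' !=
Hamming distance = 6


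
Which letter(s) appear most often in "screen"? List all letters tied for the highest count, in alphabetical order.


Word: "screen"
Letter counts:
  'c': 1
  'e': 2
  'n': 1
  'r': 1
  's': 1
Maximum count = 2
Most frequent = 'e' (2 times each)


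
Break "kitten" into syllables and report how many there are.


Word: "kitten"
Syllable breakdown: kit / ten
Counting: 2 parts
= 2 syllables


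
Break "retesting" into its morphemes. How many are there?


Word: "retesting"
Morphemes: re- / test / -ing
Each morpheme carries meaning
= 3 morphemes


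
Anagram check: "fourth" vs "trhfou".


Word 1: "fourth" → sorted: fhortu
Word 2: "trhfou" → sorted: fhortu
Same letters? fhortu == fhortu
Anagram = Yes


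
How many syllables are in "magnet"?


Word: "magnet"
Syllable breakdown: mag · net
Counting: 2 parts
= 2 syllables


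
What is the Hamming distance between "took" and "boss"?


Comparing character by character (same length = 4):
  Pos 0: 't' vs 'b' !=
  Pos 1: 'o' vs 'o' =
  Pos 2: 'o' vs 's' !=
  Pos 3: 'k' vs 's' !=
Hamming distance = 3


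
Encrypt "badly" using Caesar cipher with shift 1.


Word: "badly"
Shift: 1
Each letter → (letter + shift) mod 26:
  'b' (1) + 1 = 2 → 'c'
  'a' (0) + 1 = 1 → 'b'
  'd' (3) + 1 = 4 → 'e'
  'l' (11) + 1 = 12 → 'm'
  'y' (24) + 1 = 25 → 'z'
Result = "cbemz"


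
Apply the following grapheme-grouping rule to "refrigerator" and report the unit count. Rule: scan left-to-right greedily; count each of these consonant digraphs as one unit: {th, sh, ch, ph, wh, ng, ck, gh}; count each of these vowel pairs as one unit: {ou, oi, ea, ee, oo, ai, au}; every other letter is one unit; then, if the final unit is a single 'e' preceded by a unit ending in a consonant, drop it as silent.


Word: "refrigerator" (12 letters)
Left-to-right scan:
  1. 'r' (letter)
  2. 'e' (letter)
  3. 'f' (letter)
  4. 'r' (letter)
  5. 'i' (letter)
  6. 'g' (letter)
  7. 'e' (letter)
  8. 'r' (letter)
  9. 'a' (letter)
  10. 't' (letter)
  11. 'o' (letter)
  12. 'r' (letter)
Units from scan: 12
Sound units = 12 units


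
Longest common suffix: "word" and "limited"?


Word 1: "word"
Word 2: "limited"
Comparing from end:
  Pos -1: 'd' == 'd'
  Pos -2: 'r' != 'e' (stop)
LCS = "d" (length 1)


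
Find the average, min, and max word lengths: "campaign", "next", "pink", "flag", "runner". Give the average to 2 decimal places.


Lengths: "campaign"=8, "next"=4, "pink"=4, "flag"=4, "runner"=6
Sum = 26, Count = 5
Average = 26/5 = 5.20
= avg=5.20, min=4, max=8


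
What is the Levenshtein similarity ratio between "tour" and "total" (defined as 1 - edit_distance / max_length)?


Word 1: "tour" (length 4)
Word 2: "total" (length 5)
One optimal edit sequence:
  1. keep 't'
  2. keep 'o'
  3. insert 't'  (+1)
  4. substitute 'u' -> 'a'  (+1)
  5. substitute 'r' -> 'l'  (+1)
Edit distance = 3
Max length = max(4, 5) = 5
Similarity = 1 - 3/5
= 0.4000


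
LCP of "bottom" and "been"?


Word 1: "bottom"
Word 2: "been"
Comparing from start:
  Pos 0: 'b' == 'b'
  Pos 1: 'o' != 'e' (stop)
LCP = "b" (length 1)


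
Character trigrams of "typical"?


Word: "typical" (length 7)
Number of trigrams = 7 - 3 + 1 = 5
  Position 0: "typ"
  Position 1: "ypi"
  Position 2: "pic"
  Position 3: "ica"
  Position 4: "cal"
Trigrams = "typ", "ypi", "pic", "ica", "cal"


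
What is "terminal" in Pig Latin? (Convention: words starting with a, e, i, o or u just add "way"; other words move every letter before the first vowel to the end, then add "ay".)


Word: "terminal"
Starts with consonant(s) → move to end, add 'ay'
Consonant cluster: "t"
Pig Latin = "erminaltay"


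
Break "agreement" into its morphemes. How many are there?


Word: "agreement"
Morphemes: agree | -ment
Each morpheme carries meaning
= 2 morphemes


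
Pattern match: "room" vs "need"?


Pattern of "room": [0, 1, 1, 2]
Pattern of "need": [0, 1, 1, 2]
Patterns match
Same pattern = Yes


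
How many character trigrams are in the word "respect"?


Word: "respect" (length 7)
Number of 3-grams = length - 3 + 1 = 7 - 3 + 1
= 5


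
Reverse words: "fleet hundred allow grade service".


Original: "fleet hundred allow grade service"
Words (1..n): fleet | hundred | allow | grade | service
Reversed (n..1): service | grade | allow | hundred | fleet
Result = "service grade allow hundred fleet"


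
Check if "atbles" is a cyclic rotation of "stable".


Word: "stable", Candidate: "atbles"
Method: check if candidate is substring of word+word
"stablestable" contains "atbles"? No
Is rotation = No


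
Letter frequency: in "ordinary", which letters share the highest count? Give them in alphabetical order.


Word: "ordinary"
Letter counts:
  'a': 1
  'd': 1
  'i': 1
  'n': 1
  'o': 1
  'r': 2
  'y': 1
Maximum count = 2
Most frequent = 'r' (2 times each)


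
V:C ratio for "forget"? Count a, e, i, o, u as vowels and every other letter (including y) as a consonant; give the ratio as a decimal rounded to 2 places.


Word: "forget"
Vowels (a,e,i,o,u): 2
Consonants: 4
Ratio = 2/4
= 0.50


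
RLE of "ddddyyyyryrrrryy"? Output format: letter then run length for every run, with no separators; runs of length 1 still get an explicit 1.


String: "ddddyyyyryrrrryy"
Scanning for consecutive runs:
  'd' x 4
  'y' x 4
  'r' x 1
  'y' x 1
  'r' x 4
  'y' x 2
RLE = "d4y4r1y1r4y2"


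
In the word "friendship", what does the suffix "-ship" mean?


Suffix: -ship
As in: friendship -> friend + -ship
Meaning = state / position


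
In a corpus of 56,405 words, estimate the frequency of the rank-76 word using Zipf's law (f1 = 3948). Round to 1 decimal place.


Zipf's law: f(r) = f(1) / r
f(1) = 3948
f(76) = 3948 / 76
= 51.9 occurrences


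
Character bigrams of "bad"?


Word: "bad" (length 3)
Number of bigrams = 3 - 2 + 1 = 2
  Position 0: "ba"
  Position 1: "ad"
Bigrams = "ba", "ad"


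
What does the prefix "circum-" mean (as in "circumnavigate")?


Prefix: circum-
Example: circumnavigate = circum- + navigate
Meaning = around


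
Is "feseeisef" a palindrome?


Word: "feseeisef"
Reversed: "fesieesef"
Forward == Backward? feseeisef != fesieesef
Palindrome = No


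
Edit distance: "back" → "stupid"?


Word 1: "back" (length 4)
Word 2: "stupid" (length 6)
One optimal edit sequence (insert/delete/substitute each cost 1):
  1. insert 's'  (+1)
  2. insert 't'  (+1)
  3. substitute 'b' -> 'u'  (+1)
  4. substitute 'a' -> 'p'  (+1)
  5. substitute 'c' -> 'i'  (+1)
  6. substitute 'k' -> 'd'  (+1)
Total edit operations: 6
Edit distance = 6


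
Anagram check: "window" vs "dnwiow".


Word 1: "window" → sorted: dinoww
Word 2: "dnwiow" → sorted: dinoww
Same letters? dinoww == dinoww
Anagram = Yes


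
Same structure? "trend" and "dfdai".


Pattern of "trend": [0, 1, 2, 3, 4]
Pattern of "dfdai": [0, 1, 0, 2, 3]
Patterns do not match
Same pattern = No


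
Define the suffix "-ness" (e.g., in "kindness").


Suffix: -ness
Example: kindness (kind + -ness)
Meaning = state of being


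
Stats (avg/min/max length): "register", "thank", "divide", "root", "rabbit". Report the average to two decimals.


Lengths: "register"=8, "thank"=5, "divide"=6, "root"=4, "rabbit"=6
Sum = 29, Count = 5
Average = 29/5 = 5.80
= avg=5.80, min=4, max=8


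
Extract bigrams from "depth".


Word: "depth" (length 5)
Number of bigrams = 5 - 2 + 1 = 4
  Position 0: "de"
  Position 1: "ep"
  Position 2: "pt"
  Position 3: "th"
Bigrams = "de", "ep", "pt", "th"


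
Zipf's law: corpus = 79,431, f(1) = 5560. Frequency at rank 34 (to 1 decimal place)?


Zipf's law: f(r) = f(1) / r
f(1) = 5560
f(34) = 5560 / 34
= 163.5 occurrences


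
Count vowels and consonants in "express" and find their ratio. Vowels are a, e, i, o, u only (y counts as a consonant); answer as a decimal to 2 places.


Word: "express"
Vowels (a,e,i,o,u): 2
Consonants: 5
Ratio = 2/5
= 0.40


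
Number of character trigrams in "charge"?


Word: "charge" (length 6)
Number of 3-grams = length - 3 + 1 = 6 - 3 + 1
= 4


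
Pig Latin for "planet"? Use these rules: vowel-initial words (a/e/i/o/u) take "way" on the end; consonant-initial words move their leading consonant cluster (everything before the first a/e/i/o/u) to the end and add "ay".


Word: "planet"
Starts with consonant(s) → move to end, add 'ay'
Consonant cluster: "pl"
Pig Latin = "anetplay"


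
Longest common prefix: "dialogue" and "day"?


Word 1: "dialogue"
Word 2: "day"
Comparing from start:
  Pos 0: 'd' == 'd'
  Pos 1: 'i' != 'a' (stop)
LCP = "d" (length 1)


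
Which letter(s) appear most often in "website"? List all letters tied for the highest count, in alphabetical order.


Word: "website"
Letter counts:
  'b': 1
  'e': 2
  'i': 1
  's': 1
  't': 1
  'w': 1
Maximum count = 2
Most frequent = 'e' (2 times each)


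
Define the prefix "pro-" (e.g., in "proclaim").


Prefix: pro-
Example: proclaim (pro- + claim)
Meaning = forward / in favor of


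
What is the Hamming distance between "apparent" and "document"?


Comparing character by character (same length = 8):
  Pos 0: 'a' vs 'd' !=
  Pos 1: 'p' vs 'o' !=
  Pos 2: 'p' vs 'c' !=
  Pos 3: 'a' vs 'u' !=
  Pos 4: 'r' vs 'm' !=
  Pos 5: 'e' vs 'e' =
  Pos 6: 'n' vs 'n' =
  Pos 7: 't' vs 't' =
Hamming distance = 5


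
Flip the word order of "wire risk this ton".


Original: "wire risk this ton"
Words (1..n): wire | risk | this | ton
Reversed (n..1): ton | this | risk | wire
Result = "ton this risk wire"


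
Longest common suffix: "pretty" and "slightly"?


Word 1: "pretty"
Word 2: "slightly"
Comparing from end:
  Pos -1: 'y' == 'y'
  Pos -2: 't' != 'l' (stop)
LCS = "y" (length 1)


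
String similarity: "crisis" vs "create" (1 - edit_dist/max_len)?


Word 1: "crisis" (length 6)
Word 2: "create" (length 6)
One optimal edit sequence:
  1. keep 'c'
  2. keep 'r'
  3. substitute 'i' -> 'e'  (+1)
  4. substitute 's' -> 'a'  (+1)
  5. substitute 'i' -> 't'  (+1)
  6. substitute 's' -> 'e'  (+1)
Edit distance = 4
Max length = max(6, 6) = 6
Similarity = 1 - 4/6
= 0.3333


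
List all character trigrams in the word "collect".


Word: "collect" (length 7)
Number of trigrams = 7 - 3 + 1 = 5
  Position 0: "col"
  Position 1: "oll"
  Position 2: "lle"
  Position 3: "lec"
  Position 4: "ect"
Trigrams = "col", "oll", "lle", "lec", "ect"


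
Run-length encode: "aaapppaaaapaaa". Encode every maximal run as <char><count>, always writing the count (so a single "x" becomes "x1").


String: "aaapppaaaapaaa"
Scanning for consecutive runs:
  'a' x 3
  'p' x 3
  'a' x 4
  'p' x 1
  'a' x 3
RLE = "a3p3a4p1a3"


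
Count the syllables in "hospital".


Word: "hospital"
Syllable breakdown: hos | pi | tal
Counting: 3 parts
= 3 syllables


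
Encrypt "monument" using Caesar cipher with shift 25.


Word: "monument"
Shift: 25
Each letter → (letter + shift) mod 26:
  'm' (12) + 25 = 11 → 'l'
  'o' (14) + 25 = 13 → 'n'
  'n' (13) + 25 = 12 → 'm'
  'u' (20) + 25 = 19 → 't'
  'm' (12) + 25 = 11 → 'l'
  'e' (4) + 25 = 3 → 'd'
  'n' (13) + 25 = 12 → 'm'
  't' (19) + 25 = 18 → 's'
Result = "lnmtldms"


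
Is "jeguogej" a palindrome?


Word: "jeguogej"
Reversed: "jegougej"
Forward == Backward? jeguogej != jegougej
Palindrome = No


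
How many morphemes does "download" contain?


Word: "download"
Morphemes: down- / load
Each morpheme carries meaning
= 2 morphemes


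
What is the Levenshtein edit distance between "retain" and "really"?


Word 1: "retain" (length 6)
Word 2: "really" (length 6)
One optimal edit sequence (insert/delete/substitute each cost 1):
  1. keep 'r'
  2. keep 'e'
  3. substitute 't' -> 'a'  (+1)
  4. substitute 'a' -> 'l'  (+1)
  5. substitute 'i' -> 'l'  (+1)
  6. substitute 'n' -> 'y'  (+1)
Total edit operations: 4
Edit distance = 4


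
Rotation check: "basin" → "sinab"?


Word: "basin", Candidate: "sinab"
Method: check if candidate is substring of word+word
"basinbasin" contains "sinab"? No
Is rotation = No


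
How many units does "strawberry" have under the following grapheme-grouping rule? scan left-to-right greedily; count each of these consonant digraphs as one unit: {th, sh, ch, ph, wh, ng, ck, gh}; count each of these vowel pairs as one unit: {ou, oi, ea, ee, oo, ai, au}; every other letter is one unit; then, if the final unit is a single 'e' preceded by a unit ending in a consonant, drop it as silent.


Word: "strawberry" (10 letters)
Left-to-right scan:
  (1) 's' (letter)
  (2) 't' (letter)
  (3) 'r' (letter)
  (4) 'a' (letter)
  (5) 'w' (letter)
  (6) 'b' (letter)
  (7) 'e' (letter)
  (8) 'r' (letter)
  (9) 'r' (letter)
  (10) 'y' (letter)
Units from scan: 10
Sound units = 10 units


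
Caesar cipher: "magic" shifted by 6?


Word: "magic"
Shift: 6
Each letter → (letter + shift) mod 26:
  'm' (12) + 6 = 18 → 's'
  'a' (0) + 6 = 6 → 'g'
  'g' (6) + 6 = 12 → 'm'
  'i' (8) + 6 = 14 → 'o'
  'c' (2) + 6 = 8 → 'i'
Result = "sgmoi"


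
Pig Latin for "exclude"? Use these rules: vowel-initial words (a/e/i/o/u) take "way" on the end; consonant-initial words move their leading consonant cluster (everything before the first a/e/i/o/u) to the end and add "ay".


Word: "exclude"
Starts with vowel → add 'way'
Pig Latin = "excludeway"


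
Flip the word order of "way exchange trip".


Original: "way exchange trip"
Words (1..n): way | exchange | trip
Reversed (n..1): trip | exchange | way
Result = "trip exchange way"


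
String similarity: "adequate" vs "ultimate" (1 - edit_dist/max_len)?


Word 1: "adequate" (length 8)
Word 2: "ultimate" (length 8)
One optimal edit sequence:
  1. substitute 'a' -> 'u'  (+1)
  2. substitute 'd' -> 'l'  (+1)
  3. substitute 'e' -> 't'  (+1)
  4. substitute 'q' -> 'i'  (+1)
  5. substitute 'u' -> 'm'  (+1)
  6. keep 'a'
  7. keep 't'
  8. keep 'e'
Edit distance = 5
Max length = max(8, 8) = 8
Similarity = 1 - 5/8
= 0.3750


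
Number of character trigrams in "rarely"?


Word: "rarely" (length 6)
Number of 3-grams = length - 3 + 1 = 6 - 3 + 1
= 4


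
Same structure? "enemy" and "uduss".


Pattern of "enemy": [0, 1, 0, 2, 3]
Pattern of "uduss": [0, 1, 0, 2, 2]
Patterns do not match
Same pattern = No


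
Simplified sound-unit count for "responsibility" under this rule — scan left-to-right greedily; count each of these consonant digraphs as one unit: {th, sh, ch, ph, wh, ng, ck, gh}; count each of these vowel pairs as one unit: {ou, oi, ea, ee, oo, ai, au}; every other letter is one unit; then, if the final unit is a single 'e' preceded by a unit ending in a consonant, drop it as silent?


Word: "responsibility" (14 letters)
Left-to-right scan:
  (1) 'r' (letter)
  (2) 'e' (letter)
  (3) 's' (letter)
  (4) 'p' (letter)
  (5) 'o' (letter)
  (6) 'n' (letter)
  (7) 's' (letter)
  (8) 'i' (letter)
  (9) 'b' (letter)
  (10) 'i' (letter)
  (11) 'l' (letter)
  (12) 'i' (letter)
  (13) 't' (letter)
  (14) 'y' (letter)
Units from scan: 14
Sound units = 14 units


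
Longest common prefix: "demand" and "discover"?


Word 1: "demand"
Word 2: "discover"
Comparing from start:
  Pos 0: 'd' == 'd'
  Pos 1: 'e' != 'i' (stop)
LCP = "d" (length 1)


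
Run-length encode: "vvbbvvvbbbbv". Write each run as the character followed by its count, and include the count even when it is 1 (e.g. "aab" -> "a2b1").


String: "vvbbvvvbbbbv"
Scanning for consecutive runs:
  'v' x 2
  'b' x 2
  'v' x 3
  'b' x 4
  'v' x 1
RLE = "v2b2v3b4v1"


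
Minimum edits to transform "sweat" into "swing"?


Word 1: "sweat" (length 5)
Word 2: "swing" (length 5)
One optimal edit sequence (insert/delete/substitute each cost 1):
  1. keep 's'
  2. keep 'w'
  3. substitute 'e' -> 'i'  (+1)
  4. substitute 'a' -> 'n'  (+1)
  5. substitute 't' -> 'g'  (+1)
Total edit operations: 3
Edit distance = 3


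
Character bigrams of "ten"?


Word: "ten" (length 3)
Number of bigrams = 3 - 2 + 1 = 2
  Position 0: "te"
  Position 1: "en"
Bigrams = "te", "en"


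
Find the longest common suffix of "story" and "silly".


Word 1: "story"
Word 2: "silly"
Comparing from end:
  Pos -1: 'y' == 'y'
  Pos -2: 'r' != 'l' (stop)
LCS = "y" (length 1)


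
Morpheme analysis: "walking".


Word: "walking"
Morphemes: walk + -ing
Each morpheme carries meaning
= 2 morphemes


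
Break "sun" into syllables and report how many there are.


Word: "sun"
Syllable breakdown: sun
Counting: 1 part
= 1 syllable


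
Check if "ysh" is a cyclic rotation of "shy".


Word: "shy", Candidate: "ysh"
Method: check if candidate is substring of word+word
"shyshy" contains "ysh"? Yes
Is rotation = Yes


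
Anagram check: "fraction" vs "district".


Word 1: "fraction" → sorted: acfinort
Word 2: "district" → sorted: cdiirstt
Same letters? acfinort != cdiirstt
Anagram = No


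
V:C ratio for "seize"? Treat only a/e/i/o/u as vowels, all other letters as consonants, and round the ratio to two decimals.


Word: "seize"
Vowels (a,e,i,o,u): 3
Consonants: 2
Ratio = 3/2
= 1.50


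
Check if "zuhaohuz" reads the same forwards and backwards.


Word: "zuhaohuz"
Reversed: "zuhoahuz"
Forward == Backward? zuhaohuz != zuhoahuz
Palindrome = No


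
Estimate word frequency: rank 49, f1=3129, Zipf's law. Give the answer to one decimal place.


Zipf's law: f(r) = f(1) / r
f(1) = 3129
f(49) = 3129 / 49
= 63.9 occurrences


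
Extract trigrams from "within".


Word: "within" (length 6)
Number of trigrams = 6 - 3 + 1 = 4
  Position 0: "wit"
  Position 1: "ith"
  Position 2: "thi"
  Position 3: "hin"
Trigrams = "wit", "ith", "thi", "hin"


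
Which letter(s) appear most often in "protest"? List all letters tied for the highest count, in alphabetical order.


Word: "protest"
Letter counts:
  'e': 1
  'o': 1
  'p': 1
  'r': 1
  's': 1
  't': 2
Maximum count = 2
Most frequent = 't' (2 times each)


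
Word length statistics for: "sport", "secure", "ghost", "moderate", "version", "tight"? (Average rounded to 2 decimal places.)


Lengths: "sport"=5, "secure"=6, "ghost"=5, "moderate"=8, "version"=7, "tight"=5
Sum = 36, Count = 6
Average = 36/6 = 6.00
= avg=6.00, min=5, max=8


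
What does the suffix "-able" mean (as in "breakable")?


Suffix: -able
Example: breakable = break + -able
Meaning = capable of


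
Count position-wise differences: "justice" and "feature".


Comparing character by character (same length = 7):
  Pos 0: 'j' vs 'f' !=
  Pos 1: 'u' vs 'e' !=
  Pos 2: 's' vs 'a' !=
  Pos 3: 't' vs 't' =
  Pos 4: 'i' vs 'u' !=
  Pos 5: 'c' vs 'r' !=
  Pos 6: 'e' vs 'e' =
Hamming distance = 5


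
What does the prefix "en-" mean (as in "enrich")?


Prefix: en-
As in: enrich -> en- + rich
Meaning = cause to / put into


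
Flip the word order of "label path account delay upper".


Original: "label path account delay upper"
Words (1..n): label | path | account | delay | upper
Reversed (n..1): upper | delay | account | path | label
Result = "upper delay account path label"


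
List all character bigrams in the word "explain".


Word: "explain" (length 7)
Number of bigrams = 7 - 2 + 1 = 6
  Position 0: "ex"
  Position 1: "xp"
  Position 2: "pl"
  Position 3: "la"
  Position 4: "ai"
  Position 5: "in"
Bigrams = "ex", "xp", "pl", "la", "ai", "in"


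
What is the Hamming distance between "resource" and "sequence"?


Comparing character by character (same length = 8):
  Pos 0: 'r' vs 's' !=
  Pos 1: 'e' vs 'e' =
  Pos 2: 's' vs 'q' !=
  Pos 3: 'o' vs 'u' !=
  Pos 4: 'u' vs 'e' !=
  Pos 5: 'r' vs 'n' !=
  Pos 6: 'c' vs 'c' =
  Pos 7: 'e' vs 'e' =
Hamming distance = 5


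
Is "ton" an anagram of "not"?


Word 1: "not" → sorted: not
Word 2: "ton" → sorted: not
Same letters? not == not
Anagram = Yes


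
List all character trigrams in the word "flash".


Word: "flash" (length 5)
Number of trigrams = 5 - 3 + 1 = 3
  Position 0: "fla"
  Position 1: "las"
  Position 2: "ash"
Trigrams = "fla", "las", "ash"


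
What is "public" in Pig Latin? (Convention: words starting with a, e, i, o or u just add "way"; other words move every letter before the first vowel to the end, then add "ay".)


Word: "public"
Starts with consonant(s) → move to end, add 'ay'
Consonant cluster: "p"
Pig Latin = "ublicpay"


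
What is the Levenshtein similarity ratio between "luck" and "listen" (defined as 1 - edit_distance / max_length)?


Word 1: "luck" (length 4)
Word 2: "listen" (length 6)
One optimal edit sequence:
  1. keep 'l'
  2. insert 'i'  (+1)
  3. insert 's'  (+1)
  4. substitute 'u' -> 't'  (+1)
  5. substitute 'c' -> 'e'  (+1)
  6. substitute 'k' -> 'n'  (+1)
Edit distance = 5
Max length = max(4, 6) = 6
Similarity = 1 - 5/6
= 0.1667


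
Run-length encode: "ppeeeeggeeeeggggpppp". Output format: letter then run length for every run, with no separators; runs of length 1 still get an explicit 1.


String: "ppeeeeggeeeeggggpppp"
Scanning for consecutive runs:
  'p' x 2
  'e' x 4
  'g' x 2
  'e' x 4
  'g' x 4
  'p' x 4
RLE = "p2e4g2e4g4p4"


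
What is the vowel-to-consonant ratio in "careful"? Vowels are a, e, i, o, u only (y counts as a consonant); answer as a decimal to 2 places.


Word: "careful"
Vowels (a,e,i,o,u): 3
Consonants: 4
Ratio = 3/4
= 0.75


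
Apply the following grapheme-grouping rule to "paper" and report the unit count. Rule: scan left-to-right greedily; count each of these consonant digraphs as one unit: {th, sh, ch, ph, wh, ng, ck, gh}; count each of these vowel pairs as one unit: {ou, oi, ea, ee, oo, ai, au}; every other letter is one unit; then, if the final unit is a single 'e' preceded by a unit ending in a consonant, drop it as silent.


Word: "paper" (5 letters)
Left-to-right scan:
  (1) 'p' (letter)
  (2) 'a' (letter)
  (3) 'p' (letter)
  (4) 'e' (letter)
  (5) 'r' (letter)
Units from scan: 5
Sound units = 5 units


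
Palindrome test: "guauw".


Word: "guauw"
Reversed: "wuaug"
Forward == Backward? guauw != wuaug
Palindrome = No


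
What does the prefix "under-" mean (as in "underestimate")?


Prefix: under-
Example: underestimate = under- + estimate
Meaning = insufficient


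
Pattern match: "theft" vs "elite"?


Pattern of "theft": [0, 1, 2, 3, 0]
Pattern of "elite": [0, 1, 2, 3, 0]
Patterns match
Same pattern = Yes


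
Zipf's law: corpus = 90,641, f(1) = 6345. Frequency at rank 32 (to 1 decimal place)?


Zipf's law: f(r) = f(1) / r
f(1) = 6345
f(32) = 6345 / 32
= 198.3 occurrences


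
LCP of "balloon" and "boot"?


Word 1: "balloon"
Word 2: "boot"
Comparing from start:
  Pos 0: 'b' == 'b'
  Pos 1: 'a' != 'o' (stop)
LCP = "b" (length 1)


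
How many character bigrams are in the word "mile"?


Word: "mile" (length 4)
Number of 2-grams = length - 2 + 1 = 4 - 2 + 1
= 3


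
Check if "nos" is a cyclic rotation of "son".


Word: "son", Candidate: "nos"
Method: check if candidate is substring of word+word
"sonson" contains "nos"? No
Is rotation = No


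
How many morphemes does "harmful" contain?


Word: "harmful"
Morphemes: harm | -ful
Each morpheme carries meaning
= 2 morphemes


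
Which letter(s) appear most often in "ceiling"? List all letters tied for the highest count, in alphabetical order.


Word: "ceiling"
Letter counts:
  'c': 1
  'e': 1
  'g': 1
  'i': 2
  'l': 1
  'n': 1
Maximum count = 2
Most frequent = 'i' (2 times each)


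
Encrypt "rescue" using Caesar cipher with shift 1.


Word: "rescue"
Shift: 1
Each letter → (letter + shift) mod 26:
  'r' (17) + 1 = 18 → 's'
  'e' (4) + 1 = 5 → 'f'
  's' (18) + 1 = 19 → 't'
  'c' (2) + 1 = 3 → 'd'
  'u' (20) + 1 = 21 → 'v'
  'e' (4) + 1 = 5 → 'f'
Result = "sftdvf"


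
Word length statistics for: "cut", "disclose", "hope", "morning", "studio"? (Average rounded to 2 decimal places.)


Lengths: "cut"=3, "disclose"=8, "hope"=4, "morning"=7, "studio"=6
Sum = 28, Count = 5
Average = 28/5 = 5.60
= avg=5.60, min=3, max=8


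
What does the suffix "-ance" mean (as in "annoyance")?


Suffix: -ance
Example: annoyance (annoy + -ance)
Meaning = state of


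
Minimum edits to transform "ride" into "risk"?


Word 1: "ride" (length 4)
Word 2: "risk" (length 4)
One optimal edit sequence (insert/delete/substitute each cost 1):
  1. keep 'r'
  2. keep 'i'
  3. substitute 'd' -> 's'  (+1)
  4. substitute 'e' -> 'k'  (+1)
Total edit operations: 2
Edit distance = 2


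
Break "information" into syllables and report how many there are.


Word: "information"
Syllable breakdown: in / for / ma / tion
Counting: 4 parts
= 4 syllables


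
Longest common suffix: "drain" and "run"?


Word 1: "drain"
Word 2: "run"
Comparing from end:
  Pos -1: 'n' == 'n'
  Pos -2: 'i' != 'u' (stop)
LCS = "n" (length 1)


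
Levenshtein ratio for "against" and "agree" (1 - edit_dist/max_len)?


Word 1: "against" (length 7)
Word 2: "agree" (length 5)
One optimal edit sequence:
  1. keep 'a'
  2. keep 'g'
  3. delete 'a'  (+1)
  4. delete 'i'  (+1)
  5. substitute 'n' -> 'r'  (+1)
  6. substitute 's' -> 'e'  (+1)
  7. substitute 't' -> 'e'  (+1)
Edit distance = 5
Max length = max(7, 5) = 7
Similarity = 1 - 5/7
= 0.2857


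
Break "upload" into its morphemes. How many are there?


Word: "upload"
Morphemes: up- | load
Each morpheme carries meaning
= 2 morphemes


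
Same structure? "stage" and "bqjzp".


Pattern of "stage": [0, 1, 2, 3, 4]
Pattern of "bqjzp": [0, 1, 2, 3, 4]
Patterns match
Same pattern = Yes


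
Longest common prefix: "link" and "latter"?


Word 1: "link"
Word 2: "latter"
Comparing from start:
  Pos 0: 'l' == 'l'
  Pos 1: 'i' != 'a' (stop)
LCP = "l" (length 1)


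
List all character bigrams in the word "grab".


Word: "grab" (length 4)
Number of bigrams = 4 - 2 + 1 = 3
  Position 0: "gr"
  Position 1: "ra"
  Position 2: "ab"
Bigrams = "gr", "ra", "ab"


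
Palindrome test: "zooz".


Word: "zooz"
Reversed: "zooz"
Forward == Backward? zooz == zooz
Palindrome = Yes


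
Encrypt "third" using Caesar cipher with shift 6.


Word: "third"
Shift: 6
Each letter → (letter + shift) mod 26:
  't' (19) + 6 = 25 → 'z'
  'h' (7) + 6 = 13 → 'n'
  'i' (8) + 6 = 14 → 'o'
  'r' (17) + 6 = 23 → 'x'
  'd' (3) + 6 = 9 → 'j'
Result = "znoxj"


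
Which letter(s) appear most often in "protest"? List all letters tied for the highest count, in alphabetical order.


Word: "protest"
Letter counts:
  'e': 1
  'o': 1
  'p': 1
  'r': 1
  's': 1
  't': 2
Maximum count = 2
Most frequent = 't' (2 times each)


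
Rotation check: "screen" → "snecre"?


Word: "screen", Candidate: "snecre"
Method: check if candidate is substring of word+word
"screenscreen" contains "snecre"? No
Is rotation = No


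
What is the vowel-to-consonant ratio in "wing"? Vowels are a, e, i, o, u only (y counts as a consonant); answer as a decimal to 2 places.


Word: "wing"
Vowels (a,e,i,o,u): 1
Consonants: 3
Ratio = 1/3
= 0.33


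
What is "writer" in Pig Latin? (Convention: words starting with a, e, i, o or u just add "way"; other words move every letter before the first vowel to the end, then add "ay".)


Word: "writer"
Starts with consonant(s) → move to end, add 'ay'
Consonant cluster: "wr"
Pig Latin = "iterwray"


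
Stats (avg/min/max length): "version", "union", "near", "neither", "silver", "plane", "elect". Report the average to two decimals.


Lengths: "version"=7, "union"=5, "near"=4, "neither"=7, "silver"=6, "plane"=5, "elect"=5
Sum = 39, Count = 7
Average = 39/7 = 5.57
= avg=5.57, min=4, max=7


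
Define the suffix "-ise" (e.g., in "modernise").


Suffix: -ise
As in: modernise -> modern + -ise
Meaning = to make


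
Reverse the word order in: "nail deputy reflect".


Original: "nail deputy reflect"
Words (1..n): nail | deputy | reflect
Reversed (n..1): reflect | deputy | nail
Result = "reflect deputy nail"


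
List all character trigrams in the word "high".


Word: "high" (length 4)
Number of trigrams = 4 - 3 + 1 = 2
  Position 0: "hig"
  Position 1: "igh"
Trigrams = "hig", "igh"


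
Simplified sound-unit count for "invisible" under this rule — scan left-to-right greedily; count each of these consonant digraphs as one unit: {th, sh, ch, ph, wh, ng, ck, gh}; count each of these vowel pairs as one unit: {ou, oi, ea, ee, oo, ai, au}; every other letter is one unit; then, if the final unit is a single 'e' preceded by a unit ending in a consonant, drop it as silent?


Word: "invisible" (9 letters)
Left-to-right scan:
  1. 'i' (letter)
  2. 'n' (letter)
  3. 'v' (letter)
  4. 'i' (letter)
  5. 's' (letter)
  6. 'i' (letter)
  7. 'b' (letter)
  8. 'l' (letter)
  9. 'e' (letter)
Units from scan: 9
Final unit is 'e' after a consonant -> drop as silent (-1)
Sound units = 8 units


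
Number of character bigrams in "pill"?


Word: "pill" (length 4)
Number of 2-grams = length - 2 + 1 = 4 - 2 + 1
= 3


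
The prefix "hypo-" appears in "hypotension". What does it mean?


Prefix: hypo-
Example: hypotension = hypo- + tension
Meaning = under / below normal


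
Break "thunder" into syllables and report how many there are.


Word: "thunder"
Syllable breakdown: thun-der
Counting: 2 parts
= 2 syllables


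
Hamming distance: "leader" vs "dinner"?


Comparing character by character (same length = 6):
  Pos 0: 'l' vs 'd' !=
  Pos 1: 'e' vs 'i' !=
  Pos 2: 'a' vs 'n' !=
  Pos 3: 'd' vs 'n' !=
  Pos 4: 'e' vs 'e' =
  Pos 5: 'r' vs 'r' =
Hamming distance = 4


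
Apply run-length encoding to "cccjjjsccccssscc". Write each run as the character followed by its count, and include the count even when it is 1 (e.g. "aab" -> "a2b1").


String: "cccjjjsccccssscc"
Scanning for consecutive runs:
  'c' x 3
  'j' x 3
  's' x 1
  'c' x 4
  's' x 3
  'c' x 2
RLE = "c3j3s1c4s3c2"


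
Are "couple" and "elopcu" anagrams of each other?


Word 1: "couple" → sorted: celopu
Word 2: "elopcu" → sorted: celopu
Same letters? celopu == celopu
Anagram = Yes


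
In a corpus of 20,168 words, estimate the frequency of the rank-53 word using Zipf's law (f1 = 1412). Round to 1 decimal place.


Zipf's law: f(r) = f(1) / r
f(1) = 1412
f(53) = 1412 / 53
= 26.6 occurrences


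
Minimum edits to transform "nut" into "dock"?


Word 1: "nut" (length 3)
Word 2: "dock" (length 4)
One optimal edit sequence (insert/delete/substitute each cost 1):
  1. insert 'd'  (+1)
  2. substitute 'n' -> 'o'  (+1)
  3. substitute 'u' -> 'c'  (+1)
  4. substitute 't' -> 'k'  (+1)
Total edit operations: 4
Edit distance = 4


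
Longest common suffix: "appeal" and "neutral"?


Word 1: "appeal"
Word 2: "neutral"
Comparing from end:
  Pos -1: 'l' == 'l'
  Pos -2: 'a' == 'a'
  Pos -3: 'e' != 'r' (stop)
LCS = "al" (length 2)


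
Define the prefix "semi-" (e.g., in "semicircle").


Prefix: semi-
As in: semicircle -> semi- + circle
Meaning = half


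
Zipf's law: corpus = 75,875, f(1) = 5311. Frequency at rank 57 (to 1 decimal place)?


Zipf's law: f(r) = f(1) / r
f(1) = 5311
f(57) = 5311 / 57
= 93.2 occurrences


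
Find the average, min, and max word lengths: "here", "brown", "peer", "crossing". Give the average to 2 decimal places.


Lengths: "here"=4, "brown"=5, "peer"=4, "crossing"=8
Sum = 21, Count = 4
Average = 21/4 = 5.25
= avg=5.25, min=4, max=8


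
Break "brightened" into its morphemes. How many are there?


Word: "brightened"
Morphemes: bright | -en | -ed
Each morpheme carries meaning
= 3 morphemes


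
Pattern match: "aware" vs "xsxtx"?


Pattern of "aware": [0, 1, 0, 2, 3]
Pattern of "xsxtx": [0, 1, 0, 2, 0]
Patterns do not match
Same pattern = No


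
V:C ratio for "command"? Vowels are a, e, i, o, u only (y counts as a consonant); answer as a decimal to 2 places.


Word: "command"
Vowels (a,e,i,o,u): 2
Consonants: 5
Ratio = 2/5
= 0.40


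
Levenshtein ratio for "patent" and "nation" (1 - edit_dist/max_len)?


Word 1: "patent" (length 6)
Word 2: "nation" (length 6)
One optimal edit sequence:
  1. substitute 'p' -> 'n'  (+1)
  2. keep 'a'
  3. keep 't'
  4. substitute 'e' -> 'i'  (+1)
  5. substitute 'n' -> 'o'  (+1)
  6. substitute 't' -> 'n'  (+1)
Edit distance = 4
Max length = max(6, 6) = 6
Similarity = 1 - 4/6
= 0.3333


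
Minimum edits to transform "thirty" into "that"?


Word 1: "thirty" (length 6)
Word 2: "that" (length 4)
One optimal edit sequence (insert/delete/substitute each cost 1):
  1. keep 't'
  2. keep 'h'
  3. delete 'i'  (+1)
  4. substitute 'r' -> 'a'  (+1)
  5. keep 't'
  6. delete 'y'  (+1)
Total edit operations: 3
Edit distance = 3


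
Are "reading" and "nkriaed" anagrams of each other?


Word 1: "reading" → sorted: adeginr
Word 2: "nkriaed" → sorted: adeiknr
Same letters? adeginr != adeiknr
Anagram = No


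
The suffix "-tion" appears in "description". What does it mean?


Suffix: -tion
Example: description = describe + -tion, with a spelling change
Meaning = act or process


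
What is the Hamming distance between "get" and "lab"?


Comparing character by character (same length = 3):
  Pos 0: 'g' vs 'l' !=
  Pos 1: 'e' vs 'a' !=
  Pos 2: 't' vs 'b' !=
Hamming distance = 3


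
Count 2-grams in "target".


Word: "target" (length 6)
Number of 2-grams = length - 2 + 1 = 6 - 2 + 1
= 5


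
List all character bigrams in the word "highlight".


Word: "highlight" (length 9)
Number of bigrams = 9 - 2 + 1 = 8
  Position 0: "hi"
  Position 1: "ig"
  Position 2: "gh"
  Position 3: "hl"
  Position 4: "li"
  Position 5: "ig"
  Position 6: "gh"
  Position 7: "ht"
Bigrams = "hi", "ig", "gh", "hl", "li", "ig", "gh", "ht"


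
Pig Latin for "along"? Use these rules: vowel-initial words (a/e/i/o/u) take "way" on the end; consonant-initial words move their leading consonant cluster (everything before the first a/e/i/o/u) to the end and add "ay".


Word: "along"
Starts with vowel → add 'way'
Pig Latin = "alongway"


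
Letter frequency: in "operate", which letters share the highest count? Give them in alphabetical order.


Word: "operate"
Letter counts:
  'a': 1
  'e': 2
  'o': 1
  'p': 1
  'r': 1
  't': 1
Maximum count = 2
Most frequent = 'e' (2 times each)


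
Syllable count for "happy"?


Word: "happy"
Syllable breakdown: hap / py
Counting: 2 parts
= 2 syllables


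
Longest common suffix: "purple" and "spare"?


Word 1: "purple"
Word 2: "spare"
Comparing from end:
  Pos -1: 'e' == 'e'
  Pos -2: 'l' != 'r' (stop)
LCS = "e" (length 1)


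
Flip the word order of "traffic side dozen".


Original: "traffic side dozen"
Words (1..n): traffic | side | dozen
Reversed (n..1): dozen | side | traffic
Result = "dozen side traffic"


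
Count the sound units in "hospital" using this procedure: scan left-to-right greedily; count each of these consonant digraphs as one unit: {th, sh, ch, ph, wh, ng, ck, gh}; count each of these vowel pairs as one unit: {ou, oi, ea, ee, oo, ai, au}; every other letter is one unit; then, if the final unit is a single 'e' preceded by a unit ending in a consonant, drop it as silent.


Word: "hospital" (8 letters)
Left-to-right scan:
  [1] 'h' (letter)
  [2] 'o' (letter)
  [3] 's' (letter)
  [4] 'p' (letter)
  [5] 'i' (letter)
  [6] 't' (letter)
  [7] 'a' (letter)
  [8] 'l' (letter)
Units from scan: 8
Sound units = 8 units


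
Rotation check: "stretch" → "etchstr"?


Word: "stretch", Candidate: "etchstr"
Method: check if candidate is substring of word+word
"stretchstretch" contains "etchstr"? Yes
Is rotation = Yes


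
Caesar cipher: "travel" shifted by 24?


Word: "travel"
Shift: 24
Each letter → (letter + shift) mod 26:
  't' (19) + 24 = 17 → 'r'
  'r' (17) + 24 = 15 → 'p'
  'a' (0) + 24 = 24 → 'y'
  'v' (21) + 24 = 19 → 't'
  'e' (4) + 24 = 2 → 'c'
  'l' (11) + 24 = 9 → 'j'
Result = "rpytcj"


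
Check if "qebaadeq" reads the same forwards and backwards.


Word: "qebaadeq"
Reversed: "qedaabeq"
Forward == Backward? qebaadeq != qedaabeq
Palindrome = No


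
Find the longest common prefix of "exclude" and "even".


Word 1: "exclude"
Word 2: "even"
Comparing from start:
  Pos 0: 'e' == 'e'
  Pos 1: 'x' != 'v' (stop)
LCP = "e" (length 1)


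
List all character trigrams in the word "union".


Word: "union" (length 5)
Number of trigrams = 5 - 3 + 1 = 3
  Position 0: "uni"
  Position 1: "nio"
  Position 2: "ion"
Trigrams = "uni", "nio", "ion"


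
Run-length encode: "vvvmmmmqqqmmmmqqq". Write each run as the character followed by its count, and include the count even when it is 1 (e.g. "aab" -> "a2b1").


String: "vvvmmmmqqqmmmmqqq"
Scanning for consecutive runs:
  'v' x 3
  'm' x 4
  'q' x 3
  'm' x 4
  'q' x 3
RLE = "v3m4q3m4q3"


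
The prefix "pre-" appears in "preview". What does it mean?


Prefix: pre-
Example: preview = pre- + view
Meaning = before


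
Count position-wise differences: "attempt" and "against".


Comparing character by character (same length = 7):
  Pos 0: 'a' vs 'a' =
  Pos 1: 't' vs 'g' !=
  Pos 2: 't' vs 'a' !=
  Pos 3: 'e' vs 'i' !=
  Pos 4: 'm' vs 'n' !=
  Pos 5: 'p' vs 's' !=
  Pos 6: 't' vs 't' =
Hamming distance = 5


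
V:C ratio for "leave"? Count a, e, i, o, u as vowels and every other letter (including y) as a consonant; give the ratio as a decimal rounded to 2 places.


Word: "leave"
Vowels (a,e,i,o,u): 3
Consonants: 2
Ratio = 3/2
= 1.50


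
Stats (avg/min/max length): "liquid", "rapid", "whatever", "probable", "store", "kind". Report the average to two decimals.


Lengths: "liquid"=6, "rapid"=5, "whatever"=8, "probable"=8, "store"=5, "kind"=4
Sum = 36, Count = 6
Average = 36/6 = 6.00
= avg=6.00, min=4, max=8


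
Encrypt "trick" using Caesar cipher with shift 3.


Word: "trick"
Shift: 3
Each letter → (letter + shift) mod 26:
  't' (19) + 3 = 22 → 'w'
  'r' (17) + 3 = 20 → 'u'
  'i' (8) + 3 = 11 → 'l'
  'c' (2) + 3 = 5 → 'f'
  'k' (10) + 3 = 13 → 'n'
Result = "wulfn"


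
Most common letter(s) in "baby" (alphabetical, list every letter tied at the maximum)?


Word: "baby"
Letter counts:
  'a': 1
  'b': 2
  'y': 1
Maximum count = 2
Most frequent = 'b' (2 times each)
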